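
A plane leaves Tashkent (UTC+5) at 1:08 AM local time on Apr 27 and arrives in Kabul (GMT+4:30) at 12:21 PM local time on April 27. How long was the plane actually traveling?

Departure in UTC: 1:08 AM − 5:00 = 8:08 PM on Apr 26.
Arrival in UTC: 12:21 PM − 4:30 = 7:51 AM on Apr 27.
Elapsed = 7:51 AM − 8:08 PM (+1 day) = 11 hours 43 minutes.

11 hours 43 minutes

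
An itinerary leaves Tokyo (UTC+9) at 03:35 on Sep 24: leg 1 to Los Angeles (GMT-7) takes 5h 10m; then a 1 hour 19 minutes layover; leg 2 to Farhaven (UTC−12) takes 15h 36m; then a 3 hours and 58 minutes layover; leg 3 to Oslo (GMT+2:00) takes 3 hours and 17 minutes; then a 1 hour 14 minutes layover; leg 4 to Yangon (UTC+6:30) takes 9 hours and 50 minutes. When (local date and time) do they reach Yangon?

Convert departure to UTC: 03:35 − 9:00 = 18:35 UTC on Sep 23.
Add 5 hours and 10 minutes leg 1 → 23:45 UTC.
Add 1 hour 19 minutes layover in Los Angeles → 01:04 UTC (Sep 24).
Add 15 hours 36 minutes leg 2 → 16:40 UTC.
Add 3 hours 58 minutes layover in Farhaven → 20:38 UTC.
Add 3 hours and 17 minutes leg 3 → 23:55 UTC.
Add 1 hour and 14 minutes layover in Oslo → 01:09 UTC (Sep 25).
Add 9 hours and 50 minutes leg 4 → 10:59 UTC.
Yangon is UTC+6:30, so local arrival = 10:59 + 6:30 = 17:29 on Sep 25.

17:29 on September 25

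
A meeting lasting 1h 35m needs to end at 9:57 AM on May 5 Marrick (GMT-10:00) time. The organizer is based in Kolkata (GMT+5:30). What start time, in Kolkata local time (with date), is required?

11:52 PM on May 5

Target end time in UTC: 9:57 AM + 10:00 = 7:57 PM on May 5.
Subtract 1 hour and 35 minutes → start 6:22 PM UTC on May 5.
Kolkata is UTC+5:30: 6:22 PM + 5:30 = 11:52 PM on May 5.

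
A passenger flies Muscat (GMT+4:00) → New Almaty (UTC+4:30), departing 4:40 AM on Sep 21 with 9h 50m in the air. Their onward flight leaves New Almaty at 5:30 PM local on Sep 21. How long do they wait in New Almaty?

2 hours 30 minutes

Convert departure to UTC: 4:40 AM − 4:00 = 12:40 AM UTC on Sep 21.
Add 9 hours 50 minutes flight time → 10:30 AM UTC.
New Almaty is UTC+4:30, so local arrival = 10:30 AM + 4:30 = 3:00 PM on Sep 21.
Layover = 5:30 PM − 3:00 PM = 2 hours 30 minutes.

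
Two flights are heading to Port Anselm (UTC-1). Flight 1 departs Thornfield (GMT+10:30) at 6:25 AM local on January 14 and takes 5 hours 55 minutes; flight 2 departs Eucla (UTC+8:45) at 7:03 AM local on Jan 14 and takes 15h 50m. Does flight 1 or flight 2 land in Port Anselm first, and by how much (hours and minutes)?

the first, by 12 hours 18 minutes

Flight 1 in UTC: 6:25 AM − 10:30 = 7:55 PM on Jan 13.
+5 hours and 55 minutes → arrive 1:50 AM UTC on Jan 14.
Flight 2 in UTC: 7:03 AM − 8:45 = 10:18 PM on Jan 13.
+15 hours 50 minutes → arrive 2:08 PM UTC on Jan 14.
Flight 1 lands earlier by 12 hours 18 minutes.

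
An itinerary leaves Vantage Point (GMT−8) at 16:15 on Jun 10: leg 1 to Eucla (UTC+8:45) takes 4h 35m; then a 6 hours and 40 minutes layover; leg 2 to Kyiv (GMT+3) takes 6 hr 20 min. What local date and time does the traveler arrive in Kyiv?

20:50 on June 11

Convert departure to UTC: 16:15 + 8:00 = 00:15 UTC on Jun 11.
Add 4 hours 35 minutes leg 1 → 04:50 UTC.
Add 6 hours 40 minutes layover in Eucla → 11:30 UTC.
Add 6 hours 20 minutes leg 2 → 17:50 UTC.
Kyiv is UTC+3:00, so local arrival = 17:50 + 3:00 = 20:50 on Jun 11.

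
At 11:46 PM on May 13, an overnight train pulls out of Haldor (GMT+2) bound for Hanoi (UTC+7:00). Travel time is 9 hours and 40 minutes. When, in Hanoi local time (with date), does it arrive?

Hanoi is 5:00 ahead of Haldor.
After 9 hours 40 minutes it is 9:26 AM (May 14) in Haldor.
Shift by the zone difference: 9:26 AM + 5:00 = 2:26 PM on May 14 in Hanoi.

2:26 PM on May 14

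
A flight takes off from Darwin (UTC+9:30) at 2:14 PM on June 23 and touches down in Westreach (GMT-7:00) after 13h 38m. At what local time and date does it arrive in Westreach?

11:22 AM on June 23

Westreach is 16:30 behind Darwin.
After 13 hours and 38 minutes it is 3:52 AM (Jun 24) in Darwin.
Shift by the zone difference: 3:52 AM − 16:30 = 11:22 AM on Jun 23 in Westreach.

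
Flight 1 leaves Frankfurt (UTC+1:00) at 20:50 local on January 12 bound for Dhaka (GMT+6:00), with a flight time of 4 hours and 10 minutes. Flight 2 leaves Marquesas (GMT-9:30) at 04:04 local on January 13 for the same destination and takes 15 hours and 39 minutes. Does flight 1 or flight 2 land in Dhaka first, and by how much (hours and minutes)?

Flight 1 in UTC: 20:50 − 1:00 = 19:50 on Jan 12.
+4 hours 10 minutes → arrive 00:00 UTC on Jan 13.
Flight 2 in UTC: 04:04 + 9:30 = 13:34 on Jan 13.
+15 hours and 39 minutes → arrive 05:13 UTC on Jan 14.
Flight 1 lands earlier by 29 hours 13 minutes.

the first, by 29 hours 13 minutes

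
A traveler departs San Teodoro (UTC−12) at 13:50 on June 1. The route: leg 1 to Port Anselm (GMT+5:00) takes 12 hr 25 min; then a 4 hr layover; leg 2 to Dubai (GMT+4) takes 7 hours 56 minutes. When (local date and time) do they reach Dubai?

Convert departure to UTC: 13:50 + 12:00 = 01:50 UTC on Jun 2.
Add 12 hours 25 minutes leg 1 → 14:15 UTC.
Add 4 hours layover in Port Anselm → 18:15 UTC.
Add 7 hours 56 minutes leg 2 → 02:11 UTC (Jun 3).
Dubai is UTC+4:00, so local arrival = 02:11 + 4:00 = 06:11 on Jun 3.

06:11 on June 3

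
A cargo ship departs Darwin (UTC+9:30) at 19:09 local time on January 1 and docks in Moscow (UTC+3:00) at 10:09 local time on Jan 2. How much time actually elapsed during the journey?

21 hours 30 minutes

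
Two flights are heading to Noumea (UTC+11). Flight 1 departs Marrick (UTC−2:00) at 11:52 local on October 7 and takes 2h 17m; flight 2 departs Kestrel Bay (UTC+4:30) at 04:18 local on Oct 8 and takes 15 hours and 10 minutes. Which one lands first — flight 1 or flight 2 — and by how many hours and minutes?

the first, by 22 hours 49 minutes

Flight 1 in UTC: 11:52 + 2:00 = 13:52 on Oct 7.
+2 hours and 17 minutes → arrive 16:09 UTC on Oct 7.
Flight 2 in UTC: 04:18 − 4:30 = 23:48 on Oct 7.
+15 hours and 10 minutes → arrive 14:58 UTC on Oct 8.
Flight 1 lands earlier by 22 hours 49 minutes.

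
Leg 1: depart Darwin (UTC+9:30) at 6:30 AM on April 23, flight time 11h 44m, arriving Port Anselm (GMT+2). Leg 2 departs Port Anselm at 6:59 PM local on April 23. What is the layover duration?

8 hours 15 minutes

Convert departure to UTC: 6:30 AM − 9:30 = 9:00 PM UTC on Apr 22.
Add 11 hours and 44 minutes flight time → 8:44 AM UTC (Apr 23).
Port Anselm is UTC+2:00, so local arrival = 8:44 AM + 2:00 = 10:44 AM on Apr 23.
Layover = 6:59 PM − 10:44 AM = 8 hours 15 minutes.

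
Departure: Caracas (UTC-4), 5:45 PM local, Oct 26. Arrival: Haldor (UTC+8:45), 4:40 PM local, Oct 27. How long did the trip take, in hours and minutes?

Departure in UTC: 5:45 PM + 4:00 = 9:45 PM on Oct 26.
Arrival in UTC: 4:40 PM − 8:45 = 7:55 AM on Oct 27.
Elapsed = 7:55 AM − 9:45 PM (+1 day) = 10 hours 10 minutes.

10 hours 10 minutes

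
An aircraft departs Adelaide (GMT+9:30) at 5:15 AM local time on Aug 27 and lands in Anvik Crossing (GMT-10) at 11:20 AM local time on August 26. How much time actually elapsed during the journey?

1 hour 35 minutes

Anvik Crossing is 19:30 behind Adelaide.
Clock-face elapsed time (ignoring zones) is −17 hours 55 minutes.
Actual elapsed = −17 hours 55 minutes + 19:30 = 1 hour 35 minutes.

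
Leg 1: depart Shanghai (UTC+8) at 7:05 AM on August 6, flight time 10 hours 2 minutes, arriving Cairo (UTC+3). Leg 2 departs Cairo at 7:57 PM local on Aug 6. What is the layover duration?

7 hours 50 minutes

Convert departure to UTC: 7:05 AM − 8:00 = 11:05 PM UTC on Aug 5.
Add 10 hours and 2 minutes flight time → 9:07 AM UTC (Aug 6).
Cairo is UTC+3:00, so local arrival = 9:07 AM + 3:00 = 12:07 PM on Aug 6.
Layover = 7:57 PM − 12:07 PM = 7 hours 50 minutes.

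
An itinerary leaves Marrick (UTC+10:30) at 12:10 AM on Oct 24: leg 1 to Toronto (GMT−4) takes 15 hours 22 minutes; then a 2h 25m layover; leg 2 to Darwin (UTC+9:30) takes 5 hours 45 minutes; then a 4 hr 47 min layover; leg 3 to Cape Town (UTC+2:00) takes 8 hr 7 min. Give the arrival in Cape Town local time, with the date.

4:06 AM on Oct 25

Convert departure to UTC: 12:10 AM − 10:30 = 1:40 PM UTC on Oct 23.
Add 15 hours 22 minutes leg 1 → 5:02 AM UTC (Oct 24).
Add 2 hours 25 minutes layover in Toronto → 7:27 AM UTC.
Add 5 hours and 45 minutes leg 2 → 1:12 PM UTC.
Add 4 hours and 47 minutes layover in Darwin → 5:59 PM UTC.
Add 8 hours and 7 minutes leg 3 → 2:06 AM UTC (Oct 25).
Cape Town is UTC+2:00, so local arrival = 2:06 AM + 2:00 = 4:06 AM on Oct 25.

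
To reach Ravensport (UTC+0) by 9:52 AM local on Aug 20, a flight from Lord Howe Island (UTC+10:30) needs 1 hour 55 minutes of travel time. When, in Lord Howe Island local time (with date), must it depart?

Target arrival is already UTC: 9:52 AM on Aug 20.
Subtract 1 hour and 55 minutes → departure 7:57 AM UTC on Aug 20.
Lord Howe Island is UTC+10:30: 7:57 AM + 10:30 = 6:27 PM on Aug 20.

6:27 PM on August 20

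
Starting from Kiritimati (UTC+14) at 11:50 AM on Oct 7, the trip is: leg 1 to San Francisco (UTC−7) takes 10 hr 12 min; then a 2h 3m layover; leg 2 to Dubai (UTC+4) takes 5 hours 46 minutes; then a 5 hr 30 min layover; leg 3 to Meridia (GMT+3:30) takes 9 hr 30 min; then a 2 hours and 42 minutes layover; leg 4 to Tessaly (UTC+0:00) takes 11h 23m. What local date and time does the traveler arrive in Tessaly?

8:56 PM on October 8

Convert departure to UTC: 11:50 AM − 14:00 = 9:50 PM UTC on Oct 6.
Add 10 hours 12 minutes leg 1 → 8:02 AM UTC (Oct 7).
Add 2 hours and 3 minutes layover in San Francisco → 10:05 AM UTC.
Add 5 hours and 46 minutes leg 2 → 3:51 PM UTC.
Add 5 hours and 30 minutes layover in Dubai → 9:21 PM UTC.
Add 9 hours 30 minutes leg 3 → 6:51 AM UTC (Oct 8).
Add 2 hours and 42 minutes layover in Meridia → 9:33 AM UTC.
Add 11 hours 23 minutes leg 4 → 8:56 PM UTC.
Tessaly is UTC+0, so local arrival is the same: 8:56 PM on Oct 8.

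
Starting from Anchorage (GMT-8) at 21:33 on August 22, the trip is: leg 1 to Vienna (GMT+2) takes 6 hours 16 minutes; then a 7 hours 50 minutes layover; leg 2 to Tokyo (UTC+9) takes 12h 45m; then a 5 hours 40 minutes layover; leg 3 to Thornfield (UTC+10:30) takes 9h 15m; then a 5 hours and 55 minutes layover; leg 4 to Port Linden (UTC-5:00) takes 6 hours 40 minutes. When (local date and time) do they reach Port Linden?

Convert departure to UTC: 21:33 + 8:00 = 05:33 UTC on Aug 23.
Add 6 hours and 16 minutes leg 1 → 11:49 UTC.
Add 7 hours 50 minutes layover in Vienna → 19:39 UTC.
Add 12 hours and 45 minutes leg 2 → 08:24 UTC (Aug 24).
Add 5 hours and 40 minutes layover in Tokyo → 14:04 UTC.
Add 9 hours and 15 minutes leg 3 → 23:19 UTC.
Add 5 hours 55 minutes layover in Thornfield → 05:14 UTC (Aug 25).
Add 6 hours and 40 minutes leg 4 → 11:54 UTC.
Port Linden is UTC−5:00, so local arrival = 11:54 − 5:00 = 06:54 on Aug 25.

06:54 on August 25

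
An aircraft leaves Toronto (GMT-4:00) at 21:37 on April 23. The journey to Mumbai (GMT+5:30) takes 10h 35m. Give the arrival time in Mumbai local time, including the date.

17:42 on Apr 24

Convert departure to UTC: 21:37 + 4:00 = 01:37 UTC on Apr 24.
Add 10 hours 35 minutes travel time → 12:12 UTC.
Mumbai is UTC+5:30, so local arrival = 12:12 + 5:30 = 17:42 on Apr 24.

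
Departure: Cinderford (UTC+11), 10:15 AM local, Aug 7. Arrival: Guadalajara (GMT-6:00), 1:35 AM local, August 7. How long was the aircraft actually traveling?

8 hours 20 minutes

Guadalajara is 17:00 behind Cinderford.
Clock-face elapsed time (ignoring zones) is −8 hours 40 minutes.
Actual elapsed = −8 hours 40 minutes + 17:00 = 8 hours 20 minutes.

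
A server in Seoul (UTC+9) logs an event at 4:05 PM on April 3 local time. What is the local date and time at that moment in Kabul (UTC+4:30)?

11:35 AM on Apr 3

In UTC: 4:05 PM − 9:00 = 7:05 AM on Apr 3.
Kabul is UTC+4:30: 7:05 AM + 4:30 = 11:35 AM on Apr 3.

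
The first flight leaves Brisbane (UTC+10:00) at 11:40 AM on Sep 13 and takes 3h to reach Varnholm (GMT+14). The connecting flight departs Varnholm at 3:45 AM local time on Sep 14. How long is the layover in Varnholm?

9 hours 5 minutes

Convert departure to UTC: 11:40 AM − 10:00 = 1:40 AM UTC on Sep 13.
Add 3 hours flight time → 4:40 AM UTC.
Varnholm is UTC+14:00, so local arrival = 4:40 AM + 14:00 = 6:40 PM on Sep 13.
Layover = 3:45 AM − 6:40 PM (+1 day) = 9 hours 5 minutes.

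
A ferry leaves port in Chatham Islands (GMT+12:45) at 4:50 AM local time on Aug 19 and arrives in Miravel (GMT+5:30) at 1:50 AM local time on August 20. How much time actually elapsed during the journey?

28 hours 15 minutes

Departure in UTC: 4:50 AM − 12:45 = 4:05 PM on Aug 18.
Arrival in UTC: 1:50 AM − 5:30 = 8:20 PM on Aug 19.
Elapsed = 8:20 PM − 4:05 PM (+1 day) = 28 hours 15 minutes.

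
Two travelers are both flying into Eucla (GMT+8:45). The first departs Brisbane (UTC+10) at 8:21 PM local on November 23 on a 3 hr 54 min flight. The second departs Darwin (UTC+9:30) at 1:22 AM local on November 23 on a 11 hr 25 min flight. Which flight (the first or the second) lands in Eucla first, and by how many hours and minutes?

the second, by 10 hours 58 minutes

Flight 1 in UTC: 8:21 PM − 10:00 = 10:21 AM on Nov 23.
+3 hours and 54 minutes → arrive 2:15 PM UTC on Nov 23.
Flight 2 in UTC: 1:22 AM − 9:30 = 3:52 PM on Nov 22.
+11 hours 25 minutes → arrive 3:17 AM UTC on Nov 23.
Flight 2 lands earlier by 10 hours 58 minutes.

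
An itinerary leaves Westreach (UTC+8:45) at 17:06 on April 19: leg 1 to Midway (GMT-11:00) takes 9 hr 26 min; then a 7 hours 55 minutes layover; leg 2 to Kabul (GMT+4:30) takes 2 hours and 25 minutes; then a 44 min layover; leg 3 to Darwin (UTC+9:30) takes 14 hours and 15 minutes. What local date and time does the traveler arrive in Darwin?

04:36 on April 21

Convert departure to UTC: 17:06 − 8:45 = 08:21 UTC on Apr 19.
Add 9 hours 26 minutes leg 1 → 17:47 UTC.
Add 7 hours and 55 minutes layover in Midway → 01:42 UTC (Apr 20).
Add 2 hours 25 minutes leg 2 → 04:07 UTC.
Add 44 minutes layover in Kabul → 04:51 UTC.
Add 14 hours 15 minutes leg 3 → 19:06 UTC.
Darwin is UTC+9:30, so local arrival = 19:06 + 9:30 = 04:36 on Apr 21.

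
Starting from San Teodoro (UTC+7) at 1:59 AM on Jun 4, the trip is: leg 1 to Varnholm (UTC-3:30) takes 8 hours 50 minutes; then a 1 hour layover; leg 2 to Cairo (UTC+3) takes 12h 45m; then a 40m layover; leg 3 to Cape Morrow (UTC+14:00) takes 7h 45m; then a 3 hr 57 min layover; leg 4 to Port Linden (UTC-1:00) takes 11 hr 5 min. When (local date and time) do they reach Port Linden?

Convert departure to UTC: 1:59 AM − 7:00 = 6:59 PM UTC on Jun 3.
Add 8 hours 50 minutes leg 1 → 3:49 AM UTC (Jun 4).
Add 1 hour layover in Varnholm → 4:49 AM UTC.
Add 12 hours and 45 minutes leg 2 → 5:34 PM UTC.
Add 40 minutes layover in Cairo → 6:14 PM UTC.
Add 7 hours and 45 minutes leg 3 → 1:59 AM UTC (Jun 5).
Add 3 hours and 57 minutes layover in Cape Morrow → 5:56 AM UTC.
Add 11 hours 5 minutes leg 4 → 5:01 PM UTC.
Port Linden is UTC−1:00, so local arrival = 5:01 PM − 1:00 = 4:01 PM on Jun 5.

4:01 PM on Jun 5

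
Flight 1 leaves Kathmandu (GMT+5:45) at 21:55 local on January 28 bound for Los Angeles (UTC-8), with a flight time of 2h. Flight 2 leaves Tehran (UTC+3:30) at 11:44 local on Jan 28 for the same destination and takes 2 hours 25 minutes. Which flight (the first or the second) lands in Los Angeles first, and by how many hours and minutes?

Flight 1 in UTC: 21:55 − 5:45 = 16:10 on Jan 28.
+2 hours → arrive 18:10 UTC on Jan 28.
Flight 2 in UTC: 11:44 − 3:30 = 08:14 on Jan 28.
+2 hours 25 minutes → arrive 10:39 UTC on Jan 28.
Flight 2 lands earlier by 7 hours 31 minutes.

the second, by 7 hours 31 minutes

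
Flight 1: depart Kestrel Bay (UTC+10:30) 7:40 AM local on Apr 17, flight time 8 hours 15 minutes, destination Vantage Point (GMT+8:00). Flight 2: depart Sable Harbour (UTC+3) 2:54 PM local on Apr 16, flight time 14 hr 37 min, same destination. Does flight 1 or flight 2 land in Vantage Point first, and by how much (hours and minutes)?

Flight 1 in UTC: 7:40 AM − 10:30 = 9:10 PM on Apr 16.
+8 hours 15 minutes → arrive 5:25 AM UTC on Apr 17.
Flight 2 in UTC: 2:54 PM − 3:00 = 11:54 AM on Apr 16.
+14 hours and 37 minutes → arrive 2:31 AM UTC on Apr 17.
Flight 2 lands earlier by 2 hours 54 minutes.

the second, by 2 hours 54 minutes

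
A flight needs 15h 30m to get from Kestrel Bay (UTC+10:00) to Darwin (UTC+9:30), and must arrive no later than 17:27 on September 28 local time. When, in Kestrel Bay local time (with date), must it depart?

02:27 on September 28

Target arrival in UTC: 17:27 − 9:30 = 07:57 on Sep 28.
Subtract 15 hours 30 minutes → departure 16:27 UTC on Sep 27.
Kestrel Bay is UTC+10:00: 16:27 + 10:00 = 02:27 on Sep 28.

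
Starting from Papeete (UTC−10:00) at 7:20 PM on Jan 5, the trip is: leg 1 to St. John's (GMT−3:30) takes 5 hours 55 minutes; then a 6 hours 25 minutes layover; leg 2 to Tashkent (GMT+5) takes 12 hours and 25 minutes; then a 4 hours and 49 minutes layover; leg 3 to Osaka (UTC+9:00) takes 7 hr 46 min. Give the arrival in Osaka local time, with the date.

3:40 AM on Jan 8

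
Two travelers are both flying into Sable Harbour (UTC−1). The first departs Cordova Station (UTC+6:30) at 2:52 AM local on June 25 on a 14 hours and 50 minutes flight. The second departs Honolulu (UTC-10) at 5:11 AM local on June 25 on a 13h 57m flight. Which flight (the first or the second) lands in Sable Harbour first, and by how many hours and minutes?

Flight 1 in UTC: 2:52 AM − 6:30 = 8:22 PM on Jun 24.
+14 hours 50 minutes → arrive 11:12 AM UTC on Jun 25.
Flight 2 in UTC: 5:11 AM + 10:00 = 3:11 PM on Jun 25.
+13 hours and 57 minutes → arrive 5:08 AM UTC on Jun 26.
Flight 1 lands earlier by 17 hours 56 minutes.

the first, by 17 hours 56 minutes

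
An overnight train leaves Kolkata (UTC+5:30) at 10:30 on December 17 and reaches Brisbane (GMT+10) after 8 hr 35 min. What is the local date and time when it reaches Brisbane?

Convert departure to UTC: 10:30 − 5:30 = 05:00 UTC on Dec 17.
Add 8 hours and 35 minutes travel time → 13:35 UTC.
Brisbane is UTC+10:00, so local arrival = 13:35 + 10:00 = 23:35 on Dec 17.

23:35 on Dec 17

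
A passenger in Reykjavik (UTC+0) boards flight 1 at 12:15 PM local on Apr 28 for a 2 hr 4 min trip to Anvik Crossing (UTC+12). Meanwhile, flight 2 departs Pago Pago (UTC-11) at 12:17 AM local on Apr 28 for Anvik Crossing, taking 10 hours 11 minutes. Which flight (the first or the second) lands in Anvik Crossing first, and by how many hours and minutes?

the first, by 7 hours 9 minutes

Flight 1 departs at 12:15 PM UTC (Apr 28).
+2 hours 4 minutes → arrive 2:19 PM UTC on Apr 28.
Flight 2 in UTC: 12:17 AM + 11:00 = 11:17 AM on Apr 28.
+10 hours 11 minutes → arrive 9:28 PM UTC on Apr 28.
Flight 1 lands earlier by 7 hours 9 minutes.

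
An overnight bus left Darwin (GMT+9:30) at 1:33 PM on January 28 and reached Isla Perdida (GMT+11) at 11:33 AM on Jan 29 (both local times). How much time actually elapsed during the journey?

Departure in UTC: 1:33 PM − 9:30 = 4:03 AM on Jan 28.
Arrival in UTC: 11:33 AM − 11:00 = 12:33 AM on Jan 29.
Elapsed = 12:33 AM − 4:03 AM (+1 day) = 20 hours 30 minutes.

20 hours 30 minutes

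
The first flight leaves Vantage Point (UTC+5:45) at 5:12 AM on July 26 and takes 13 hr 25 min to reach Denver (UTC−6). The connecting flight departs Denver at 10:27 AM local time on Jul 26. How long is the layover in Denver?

Convert departure to UTC: 5:12 AM − 5:45 = 11:27 PM UTC on Jul 25.
Add 13 hours and 25 minutes flight time → 12:52 PM UTC (Jul 26).
Denver is UTC−6:00, so local arrival = 12:52 PM − 6:00 = 6:52 AM on Jul 26.
Layover = 10:27 AM − 6:52 AM = 3 hours 35 minutes.

3 hours 35 minutes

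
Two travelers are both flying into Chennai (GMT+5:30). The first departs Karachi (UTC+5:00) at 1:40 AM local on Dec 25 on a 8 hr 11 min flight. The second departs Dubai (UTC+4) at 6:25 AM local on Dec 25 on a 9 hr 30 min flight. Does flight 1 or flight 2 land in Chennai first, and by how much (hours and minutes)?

the first, by 7 hours 4 minutes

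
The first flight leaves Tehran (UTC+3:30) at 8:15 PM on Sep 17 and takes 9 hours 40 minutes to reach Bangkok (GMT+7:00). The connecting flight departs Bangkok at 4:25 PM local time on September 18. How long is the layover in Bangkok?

Convert departure to UTC: 8:15 PM − 3:30 = 4:45 PM UTC on Sep 17.
Add 9 hours 40 minutes flight time → 2:25 AM UTC (Sep 18).
Bangkok is UTC+7:00, so local arrival = 2:25 AM + 7:00 = 9:25 AM on Sep 18.
Layover = 4:25 PM − 9:25 AM = 7 hours.

7 hours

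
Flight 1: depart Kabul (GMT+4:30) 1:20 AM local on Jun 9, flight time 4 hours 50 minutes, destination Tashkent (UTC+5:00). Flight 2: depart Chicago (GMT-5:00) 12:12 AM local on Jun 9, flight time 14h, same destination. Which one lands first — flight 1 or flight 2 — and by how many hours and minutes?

the first, by 17 hours 32 minutes

Flight 1 in UTC: 1:20 AM − 4:30 = 8:50 PM on Jun 8.
+4 hours 50 minutes → arrive 1:40 AM UTC on Jun 9.
Flight 2 in UTC: 12:12 AM + 5:00 = 5:12 AM on Jun 9.
+14 hours → arrive 7:12 PM UTC on Jun 9.
Flight 1 lands earlier by 17 hours 32 minutes.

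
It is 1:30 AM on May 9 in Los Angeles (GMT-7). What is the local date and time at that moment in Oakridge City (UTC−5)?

Oakridge City is 2:00 ahead of Los Angeles.
Shift by the zone difference: 1:30 AM + 2:00 = 3:30 AM on May 9 in Oakridge City.

3:30 AM on May 9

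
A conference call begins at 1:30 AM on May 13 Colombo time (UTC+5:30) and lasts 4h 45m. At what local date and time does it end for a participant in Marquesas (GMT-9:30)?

3:15 PM on May 12

Convert start to UTC: 1:30 AM − 5:30 = 8:00 PM UTC on May 12.
Add 4 hours and 45 minutes duration → 12:45 AM UTC (May 13).
Marquesas is UTC−9:30, so local end time = 12:45 AM − 9:30 = 3:15 PM on May 12.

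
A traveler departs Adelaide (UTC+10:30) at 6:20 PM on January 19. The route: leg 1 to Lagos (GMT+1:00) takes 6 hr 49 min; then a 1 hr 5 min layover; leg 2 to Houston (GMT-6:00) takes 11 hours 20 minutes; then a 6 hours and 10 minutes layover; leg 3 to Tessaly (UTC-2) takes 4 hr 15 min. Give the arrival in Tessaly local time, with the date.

11:29 AM on Jan 20

Convert departure to UTC: 6:20 PM − 10:30 = 7:50 AM UTC on Jan 19.
Add 6 hours and 49 minutes leg 1 → 2:39 PM UTC.
Add 1 hour 5 minutes layover in Lagos → 3:44 PM UTC.
Add 11 hours 20 minutes leg 2 → 3:04 AM UTC (Jan 20).
Add 6 hours 10 minutes layover in Houston → 9:14 AM UTC.
Add 4 hours and 15 minutes leg 3 → 1:29 PM UTC.
Tessaly is UTC−2:00, so local arrival = 1:29 PM − 2:00 = 11:29 AM on Jan 20.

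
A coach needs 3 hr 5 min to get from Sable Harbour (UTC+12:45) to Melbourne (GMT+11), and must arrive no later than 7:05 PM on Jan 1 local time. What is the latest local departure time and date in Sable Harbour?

Target arrival in UTC: 7:05 PM − 11:00 = 8:05 AM on Jan 1.
Subtract 3 hours 5 minutes → departure 5:00 AM UTC on Jan 1.
Sable Harbour is UTC+12:45: 5:00 AM + 12:45 = 5:45 PM on Jan 1.

5:45 PM on January 1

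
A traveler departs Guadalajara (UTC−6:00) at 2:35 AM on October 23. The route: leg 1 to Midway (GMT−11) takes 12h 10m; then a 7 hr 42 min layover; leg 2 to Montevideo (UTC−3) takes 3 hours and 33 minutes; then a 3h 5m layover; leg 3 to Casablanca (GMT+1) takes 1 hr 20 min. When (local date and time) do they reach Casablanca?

Convert departure to UTC: 2:35 AM + 6:00 = 8:35 AM UTC on Oct 23.
Add 12 hours and 10 minutes leg 1 → 8:45 PM UTC.
Add 7 hours 42 minutes layover in Midway → 4:27 AM UTC (Oct 24).
Add 3 hours and 33 minutes leg 2 → 8:00 AM UTC.
Add 3 hours 5 minutes layover in Montevideo → 11:05 AM UTC.
Add 1 hour and 20 minutes leg 3 → 12:25 PM UTC.
Casablanca is UTC+1:00, so local arrival = 12:25 PM + 1:00 = 1:25 PM on Oct 24.

1:25 PM on Oct 24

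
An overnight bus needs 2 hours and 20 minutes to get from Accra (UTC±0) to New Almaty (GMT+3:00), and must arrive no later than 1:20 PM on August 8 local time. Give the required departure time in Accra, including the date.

8:00 AM on August 8

Target arrival in UTC: 1:20 PM − 3:00 = 10:20 AM on Aug 8.
Subtract 2 hours and 20 minutes → departure 8:00 AM UTC on Aug 8.
Accra is UTC+0, so departure is 8:00 AM on Aug 8.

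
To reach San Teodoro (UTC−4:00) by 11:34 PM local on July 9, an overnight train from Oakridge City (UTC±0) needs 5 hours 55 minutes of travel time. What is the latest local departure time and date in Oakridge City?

9:39 PM on Jul 9

Target arrival in UTC: 11:34 PM + 4:00 = 3:34 AM on Jul 10.
Subtract 5 hours and 55 minutes → departure 9:39 PM UTC on Jul 9.
Oakridge City is UTC+0, so departure is 9:39 PM on Jul 9.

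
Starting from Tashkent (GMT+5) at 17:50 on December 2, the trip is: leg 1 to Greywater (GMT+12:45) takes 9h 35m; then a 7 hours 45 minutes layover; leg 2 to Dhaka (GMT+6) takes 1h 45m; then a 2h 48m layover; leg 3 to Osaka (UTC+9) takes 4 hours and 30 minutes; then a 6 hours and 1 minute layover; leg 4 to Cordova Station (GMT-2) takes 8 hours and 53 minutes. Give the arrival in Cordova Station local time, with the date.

Convert departure to UTC: 17:50 − 5:00 = 12:50 UTC on Dec 2.
Add 9 hours and 35 minutes leg 1 → 22:25 UTC.
Add 7 hours and 45 minutes layover in Greywater → 06:10 UTC (Dec 3).
Add 1 hour and 45 minutes leg 2 → 07:55 UTC.
Add 2 hours and 48 minutes layover in Dhaka → 10:43 UTC.
Add 4 hours and 30 minutes leg 3 → 15:13 UTC.
Add 6 hours 1 minute layover in Osaka → 21:14 UTC.
Add 8 hours and 53 minutes leg 4 → 06:07 UTC (Dec 4).
Cordova Station is UTC−2:00, so local arrival = 06:07 − 2:00 = 04:07 on Dec 4.

04:07 on December 4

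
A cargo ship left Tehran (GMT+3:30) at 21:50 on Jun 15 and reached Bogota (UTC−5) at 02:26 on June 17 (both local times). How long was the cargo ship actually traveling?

37 hours 6 minutes

Departure in UTC: 21:50 − 3:30 = 18:20 on Jun 15.
Arrival in UTC: 02:26 + 5:00 = 07:26 on Jun 17.
Elapsed = 07:26 − 18:20 (+2 days) = 37 hours 6 minutes.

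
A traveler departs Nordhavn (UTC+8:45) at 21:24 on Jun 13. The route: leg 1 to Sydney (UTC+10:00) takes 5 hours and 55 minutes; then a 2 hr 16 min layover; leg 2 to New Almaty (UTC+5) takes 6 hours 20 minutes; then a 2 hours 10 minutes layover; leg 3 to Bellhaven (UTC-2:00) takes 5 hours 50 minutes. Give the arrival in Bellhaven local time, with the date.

09:10 on June 14

Convert departure to UTC: 21:24 − 8:45 = 12:39 UTC on Jun 13.
Add 5 hours 55 minutes leg 1 → 18:34 UTC.
Add 2 hours 16 minutes layover in Sydney → 20:50 UTC.
Add 6 hours and 20 minutes leg 2 → 03:10 UTC (Jun 14).
Add 2 hours 10 minutes layover in New Almaty → 05:20 UTC.
Add 5 hours and 50 minutes leg 3 → 11:10 UTC.
Bellhaven is UTC−2:00, so local arrival = 11:10 − 2:00 = 09:10 on Jun 14.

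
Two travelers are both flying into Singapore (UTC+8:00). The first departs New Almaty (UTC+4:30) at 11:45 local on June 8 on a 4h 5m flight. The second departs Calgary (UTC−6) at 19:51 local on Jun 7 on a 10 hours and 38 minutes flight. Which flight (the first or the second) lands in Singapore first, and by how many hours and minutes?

Flight 1 in UTC: 11:45 − 4:30 = 07:15 on Jun 8.
+4 hours 5 minutes → arrive 11:20 UTC on Jun 8.
Flight 2 in UTC: 19:51 + 6:00 = 01:51 on Jun 8.
+10 hours and 38 minutes → arrive 12:29 UTC on Jun 8.
Flight 1 lands earlier by 1 hour 9 minutes.

the first, by 1 hour 9 minutes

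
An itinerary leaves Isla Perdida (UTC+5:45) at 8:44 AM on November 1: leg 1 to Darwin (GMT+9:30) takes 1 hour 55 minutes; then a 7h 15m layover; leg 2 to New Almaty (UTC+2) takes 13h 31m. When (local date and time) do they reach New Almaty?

3:40 AM on Nov 2

Convert departure to UTC: 8:44 AM − 5:45 = 2:59 AM UTC on Nov 1.
Add 1 hour 55 minutes leg 1 → 4:54 AM UTC.
Add 7 hours 15 minutes layover in Darwin → 12:09 PM UTC.
Add 13 hours and 31 minutes leg 2 → 1:40 AM UTC (Nov 2).
New Almaty is UTC+2:00, so local arrival = 1:40 AM + 2:00 = 3:40 AM on Nov 2.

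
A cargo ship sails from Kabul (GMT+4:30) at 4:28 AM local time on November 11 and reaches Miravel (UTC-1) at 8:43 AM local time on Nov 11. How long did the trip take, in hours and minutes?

9 hours 45 minutes

Departure in UTC: 4:28 AM − 4:30 = 11:58 PM on Nov 10.
Arrival in UTC: 8:43 AM + 1:00 = 9:43 AM on Nov 11.
Elapsed = 9:43 AM − 11:58 PM (+1 day) = 9 hours 45 minutes.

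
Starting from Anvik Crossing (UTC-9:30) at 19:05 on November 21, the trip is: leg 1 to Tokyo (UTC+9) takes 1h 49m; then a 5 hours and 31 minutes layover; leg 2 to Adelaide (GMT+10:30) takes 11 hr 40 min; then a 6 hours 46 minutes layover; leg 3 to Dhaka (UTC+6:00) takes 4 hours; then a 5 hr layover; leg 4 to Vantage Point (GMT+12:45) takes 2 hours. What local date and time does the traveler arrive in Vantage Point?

06:06 on November 24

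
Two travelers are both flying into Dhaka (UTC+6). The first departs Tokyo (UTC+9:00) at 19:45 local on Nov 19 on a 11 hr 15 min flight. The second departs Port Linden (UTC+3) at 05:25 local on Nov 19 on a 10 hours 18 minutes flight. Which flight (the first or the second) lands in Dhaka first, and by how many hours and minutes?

Flight 1 in UTC: 19:45 − 9:00 = 10:45 on Nov 19.
+11 hours 15 minutes → arrive 22:00 UTC on Nov 19.
Flight 2 in UTC: 05:25 − 3:00 = 02:25 on Nov 19.
+10 hours 18 minutes → arrive 12:43 UTC on Nov 19.
Flight 2 lands earlier by 9 hours 17 minutes.

the second, by 9 hours 17 minutes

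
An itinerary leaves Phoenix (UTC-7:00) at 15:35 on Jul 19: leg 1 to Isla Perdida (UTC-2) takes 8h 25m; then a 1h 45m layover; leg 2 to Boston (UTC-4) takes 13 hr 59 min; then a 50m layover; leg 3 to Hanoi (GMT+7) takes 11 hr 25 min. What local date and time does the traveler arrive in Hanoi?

17:59 on July 21

Convert departure to UTC: 15:35 + 7:00 = 22:35 UTC on Jul 19.
Add 8 hours 25 minutes leg 1 → 07:00 UTC (Jul 20).
Add 1 hour 45 minutes layover in Isla Perdida → 08:45 UTC.
Add 13 hours and 59 minutes leg 2 → 22:44 UTC.
Add 50 minutes layover in Boston → 23:34 UTC.
Add 11 hours 25 minutes leg 3 → 10:59 UTC (Jul 21).
Hanoi is UTC+7:00, so local arrival = 10:59 + 7:00 = 17:59 on Jul 21.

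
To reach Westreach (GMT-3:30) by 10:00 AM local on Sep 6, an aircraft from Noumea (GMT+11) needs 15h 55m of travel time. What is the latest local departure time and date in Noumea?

Target arrival in UTC: 10:00 AM + 3:30 = 1:30 PM on Sep 6.
Subtract 15 hours 55 minutes → departure 9:35 PM UTC on Sep 5.
Noumea is UTC+11:00: 9:35 PM + 11:00 = 8:35 AM on Sep 6.

8:35 AM on Sep 6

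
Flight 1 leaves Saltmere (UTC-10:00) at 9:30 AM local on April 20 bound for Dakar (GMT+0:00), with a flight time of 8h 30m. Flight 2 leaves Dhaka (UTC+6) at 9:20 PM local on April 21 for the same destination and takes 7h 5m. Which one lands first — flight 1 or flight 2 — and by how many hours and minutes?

Flight 1 in UTC: 9:30 AM + 10:00 = 7:30 PM on Apr 20.
+8 hours 30 minutes → arrive 4:00 AM UTC on Apr 21.
Flight 2 in UTC: 9:20 PM − 6:00 = 3:20 PM on Apr 21.
+7 hours and 5 minutes → arrive 10:25 PM UTC on Apr 21.
Flight 1 lands earlier by 18 hours 25 minutes.

the first, by 18 hours 25 minutes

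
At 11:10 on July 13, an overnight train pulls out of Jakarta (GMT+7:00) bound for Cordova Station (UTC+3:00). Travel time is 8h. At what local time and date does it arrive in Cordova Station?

Cordova Station is 4:00 behind Jakarta.
After 8 hours it is 19:10 in Jakarta.
Shift by the zone difference: 19:10 − 4:00 = 15:10 on Jul 13 in Cordova Station.

15:10 on July 13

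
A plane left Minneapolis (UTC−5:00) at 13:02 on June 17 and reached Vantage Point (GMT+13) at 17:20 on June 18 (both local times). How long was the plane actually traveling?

Departure in UTC: 13:02 + 5:00 = 18:02 on Jun 17.
Arrival in UTC: 17:20 − 13:00 = 04:20 on Jun 18.
Elapsed = 04:20 − 18:02 (+1 day) = 10 hours 18 minutes.

10 hours 18 minutes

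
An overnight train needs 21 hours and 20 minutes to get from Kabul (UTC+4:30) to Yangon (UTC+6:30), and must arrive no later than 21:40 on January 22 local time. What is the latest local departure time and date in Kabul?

Target arrival in UTC: 21:40 − 6:30 = 15:10 on Jan 22.
Subtract 21 hours and 20 minutes → departure 17:50 UTC on Jan 21.
Kabul is UTC+4:30: 17:50 + 4:30 = 22:20 on Jan 21.

22:20 on January 21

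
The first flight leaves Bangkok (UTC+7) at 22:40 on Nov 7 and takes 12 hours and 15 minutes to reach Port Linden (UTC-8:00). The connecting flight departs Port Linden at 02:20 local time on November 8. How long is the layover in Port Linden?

6 hours 25 minutes

Convert departure to UTC: 22:40 − 7:00 = 15:40 UTC on Nov 7.
Add 12 hours 15 minutes flight time → 03:55 UTC (Nov 8).
Port Linden is UTC−8:00, so local arrival = 03:55 − 8:00 = 19:55 on Nov 7.
Layover = 02:20 − 19:55 (+1 day) = 6 hours 25 minutes.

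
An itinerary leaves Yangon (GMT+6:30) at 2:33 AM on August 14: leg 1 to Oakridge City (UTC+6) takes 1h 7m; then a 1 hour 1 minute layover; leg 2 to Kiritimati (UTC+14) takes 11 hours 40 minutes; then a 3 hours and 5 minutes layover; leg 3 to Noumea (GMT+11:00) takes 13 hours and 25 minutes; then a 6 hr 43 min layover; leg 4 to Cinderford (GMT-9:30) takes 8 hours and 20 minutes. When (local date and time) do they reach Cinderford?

7:54 AM on August 15

Convert departure to UTC: 2:33 AM − 6:30 = 8:03 PM UTC on Aug 13.
Add 1 hour and 7 minutes leg 1 → 9:10 PM UTC.
Add 1 hour 1 minute layover in Oakridge City → 10:11 PM UTC.
Add 11 hours 40 minutes leg 2 → 9:51 AM UTC (Aug 14).
Add 3 hours 5 minutes layover in Kiritimati → 12:56 PM UTC.
Add 13 hours 25 minutes leg 3 → 2:21 AM UTC (Aug 15).
Add 6 hours 43 minutes layover in Noumea → 9:04 AM UTC.
Add 8 hours 20 minutes leg 4 → 5:24 PM UTC.
Cinderford is UTC−9:30, so local arrival = 5:24 PM − 9:30 = 7:54 AM on Aug 15.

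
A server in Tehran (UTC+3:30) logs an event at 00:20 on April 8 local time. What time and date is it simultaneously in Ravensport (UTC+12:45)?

09:35 on April 8

In UTC: 00:20 − 3:30 = 20:50 on Apr 7.
Ravensport is UTC+12:45: 20:50 + 12:45 = 09:35 on Apr 8.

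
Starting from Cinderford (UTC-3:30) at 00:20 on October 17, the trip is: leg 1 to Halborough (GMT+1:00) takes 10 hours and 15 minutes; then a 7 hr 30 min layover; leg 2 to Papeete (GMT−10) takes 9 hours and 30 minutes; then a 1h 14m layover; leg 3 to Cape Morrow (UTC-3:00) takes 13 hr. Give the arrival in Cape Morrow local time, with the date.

18:19 on Oct 18

Convert departure to UTC: 00:20 + 3:30 = 03:50 UTC on Oct 17.
Add 10 hours 15 minutes leg 1 → 14:05 UTC.
Add 7 hours and 30 minutes layover in Halborough → 21:35 UTC.
Add 9 hours and 30 minutes leg 2 → 07:05 UTC (Oct 18).
Add 1 hour and 14 minutes layover in Papeete → 08:19 UTC.
Add 13 hours leg 3 → 21:19 UTC.
Cape Morrow is UTC−3:00, so local arrival = 21:19 − 3:00 = 18:19 on Oct 18.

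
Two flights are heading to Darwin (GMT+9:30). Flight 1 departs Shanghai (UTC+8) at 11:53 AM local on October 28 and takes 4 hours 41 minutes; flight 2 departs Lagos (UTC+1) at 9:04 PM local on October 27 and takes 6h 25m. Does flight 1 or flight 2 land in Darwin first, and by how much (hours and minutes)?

Flight 1 in UTC: 11:53 AM − 8:00 = 3:53 AM on Oct 28.
+4 hours and 41 minutes → arrive 8:34 AM UTC on Oct 28.
Flight 2 in UTC: 9:04 PM − 1:00 = 8:04 PM on Oct 27.
+6 hours 25 minutes → arrive 2:29 AM UTC on Oct 28.
Flight 2 lands earlier by 6 hours 5 minutes.

the second, by 6 hours 5 minutes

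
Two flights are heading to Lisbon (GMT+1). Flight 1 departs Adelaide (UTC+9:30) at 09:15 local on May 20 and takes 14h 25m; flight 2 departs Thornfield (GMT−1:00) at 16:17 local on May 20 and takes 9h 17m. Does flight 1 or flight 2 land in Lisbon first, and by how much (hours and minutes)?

Flight 1 in UTC: 09:15 − 9:30 = 23:45 on May 19.
+14 hours and 25 minutes → arrive 14:10 UTC on May 20.
Flight 2 in UTC: 16:17 + 1:00 = 17:17 on May 20.
+9 hours 17 minutes → arrive 02:34 UTC on May 21.
Flight 1 lands earlier by 12 hours 24 minutes.

the first, by 12 hours 24 minutes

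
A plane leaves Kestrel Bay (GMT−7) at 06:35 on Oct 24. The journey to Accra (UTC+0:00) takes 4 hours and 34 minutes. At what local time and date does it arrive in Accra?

18:09 on October 24

Convert departure to UTC: 06:35 + 7:00 = 13:35 UTC on Oct 24.
Add 4 hours 34 minutes travel time → 18:09 UTC.
Accra is UTC+0, so local arrival is the same: 18:09 on Oct 24.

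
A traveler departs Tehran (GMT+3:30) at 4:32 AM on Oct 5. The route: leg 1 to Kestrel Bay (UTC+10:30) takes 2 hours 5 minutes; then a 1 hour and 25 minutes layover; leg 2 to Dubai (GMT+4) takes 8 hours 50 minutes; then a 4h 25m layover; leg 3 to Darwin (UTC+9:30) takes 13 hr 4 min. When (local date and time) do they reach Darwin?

4:21 PM on October 6

Convert departure to UTC: 4:32 AM − 3:30 = 1:02 AM UTC on Oct 5.
Add 2 hours and 5 minutes leg 1 → 3:07 AM UTC.
Add 1 hour 25 minutes layover in Kestrel Bay → 4:32 AM UTC.
Add 8 hours 50 minutes leg 2 → 1:22 PM UTC.
Add 4 hours 25 minutes layover in Dubai → 5:47 PM UTC.
Add 13 hours 4 minutes leg 3 → 6:51 AM UTC (Oct 6).
Darwin is UTC+9:30, so local arrival = 6:51 AM + 9:30 = 4:21 PM on Oct 6.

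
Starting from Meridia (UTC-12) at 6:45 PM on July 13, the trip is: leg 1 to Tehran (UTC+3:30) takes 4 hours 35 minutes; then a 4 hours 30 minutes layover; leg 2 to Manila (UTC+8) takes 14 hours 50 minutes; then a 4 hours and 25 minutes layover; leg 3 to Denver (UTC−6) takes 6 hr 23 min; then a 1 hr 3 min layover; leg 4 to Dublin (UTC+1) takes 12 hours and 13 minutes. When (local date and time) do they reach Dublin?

Convert departure to UTC: 6:45 PM + 12:00 = 6:45 AM UTC on Jul 14.
Add 4 hours 35 minutes leg 1 → 11:20 AM UTC.
Add 4 hours and 30 minutes layover in Tehran → 3:50 PM UTC.
Add 14 hours and 50 minutes leg 2 → 6:40 AM UTC (Jul 15).
Add 4 hours and 25 minutes layover in Manila → 11:05 AM UTC.
Add 6 hours and 23 minutes leg 3 → 5:28 PM UTC.
Add 1 hour 3 minutes layover in Denver → 6:31 PM UTC.
Add 12 hours 13 minutes leg 4 → 6:44 AM UTC (Jul 16).
Dublin is UTC+1:00, so local arrival = 6:44 AM + 1:00 = 7:44 AM on Jul 16.

7:44 AM on July 16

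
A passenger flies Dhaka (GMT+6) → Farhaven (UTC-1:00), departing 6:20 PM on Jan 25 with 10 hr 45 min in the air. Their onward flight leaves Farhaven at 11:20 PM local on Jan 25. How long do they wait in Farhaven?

Convert departure to UTC: 6:20 PM − 6:00 = 12:20 PM UTC on Jan 25.
Add 10 hours 45 minutes flight time → 11:05 PM UTC.
Farhaven is UTC−1:00, so local arrival = 11:05 PM − 1:00 = 10:05 PM on Jan 25.
Layover = 11:20 PM − 10:05 PM = 1 hour 15 minutes.

1 hour 15 minutes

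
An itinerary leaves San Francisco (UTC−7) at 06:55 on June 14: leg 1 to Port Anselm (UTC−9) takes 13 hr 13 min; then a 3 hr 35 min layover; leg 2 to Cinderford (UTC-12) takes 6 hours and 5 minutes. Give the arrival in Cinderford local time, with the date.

Convert departure to UTC: 06:55 + 7:00 = 13:55 UTC on Jun 14.
Add 13 hours 13 minutes leg 1 → 03:08 UTC (Jun 15).
Add 3 hours and 35 minutes layover in Port Anselm → 06:43 UTC.
Add 6 hours 5 minutes leg 2 → 12:48 UTC.
Cinderford is UTC−12:00, so local arrival = 12:48 − 12:00 = 00:48 on Jun 15.

00:48 on June 15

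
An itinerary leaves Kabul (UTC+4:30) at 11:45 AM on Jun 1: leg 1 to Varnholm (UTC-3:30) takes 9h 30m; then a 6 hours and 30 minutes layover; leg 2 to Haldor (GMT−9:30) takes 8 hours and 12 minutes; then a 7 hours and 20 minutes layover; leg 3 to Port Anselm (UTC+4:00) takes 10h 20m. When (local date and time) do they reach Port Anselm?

Convert departure to UTC: 11:45 AM − 4:30 = 7:15 AM UTC on Jun 1.
Add 9 hours 30 minutes leg 1 → 4:45 PM UTC.
Add 6 hours 30 minutes layover in Varnholm → 11:15 PM UTC.
Add 8 hours and 12 minutes leg 2 → 7:27 AM UTC (Jun 2).
Add 7 hours 20 minutes layover in Haldor → 2:47 PM UTC.
Add 10 hours 20 minutes leg 3 → 1:07 AM UTC (Jun 3).
Port Anselm is UTC+4:00, so local arrival = 1:07 AM + 4:00 = 5:07 AM on Jun 3.

5:07 AM on June 3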